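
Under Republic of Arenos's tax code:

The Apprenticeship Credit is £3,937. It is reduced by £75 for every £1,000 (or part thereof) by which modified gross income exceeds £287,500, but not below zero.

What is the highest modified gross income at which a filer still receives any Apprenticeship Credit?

£339,500

After 52 increments the reduction is 52 × £75 = £3,900, leaving £37; one more increment wipes it out. Increment 52 ends at excess 52 × £1,000 = £52,000, so the highest qualifying income is £287,500 + £52,000 = £339,500.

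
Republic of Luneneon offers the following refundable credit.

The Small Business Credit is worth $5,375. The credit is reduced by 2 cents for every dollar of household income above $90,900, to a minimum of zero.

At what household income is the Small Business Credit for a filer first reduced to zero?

The credit falls by 2% of each dollar above $90,900, so it reaches zero when the excess is $5,375 / 2% = $268,750: income = $90,900 + $268,750 = $359,650.

$359,650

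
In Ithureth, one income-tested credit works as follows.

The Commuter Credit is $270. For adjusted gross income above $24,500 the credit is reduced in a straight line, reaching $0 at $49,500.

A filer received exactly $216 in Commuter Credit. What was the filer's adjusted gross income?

$29,500

$216 is 216/270 of the full $270, so 54/270 of the $25,000 range has been used: income = $24,500 + $25,000 × 54/270 = $29,500.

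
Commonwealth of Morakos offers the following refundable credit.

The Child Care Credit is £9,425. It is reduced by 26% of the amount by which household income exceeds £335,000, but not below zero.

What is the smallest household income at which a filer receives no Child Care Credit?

The credit falls by 26% of each pound above £335,000, so it reaches zero when the excess is £9,425 / 26% = £36,250: income = £335,000 + £36,250 = £371,250.

£371,250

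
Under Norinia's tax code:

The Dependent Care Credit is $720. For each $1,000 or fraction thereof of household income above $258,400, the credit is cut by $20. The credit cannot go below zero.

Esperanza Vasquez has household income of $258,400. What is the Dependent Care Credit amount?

Dependent Care Credit: $258,400 is at or below the $258,400 threshold, so the full $720 applies.

$720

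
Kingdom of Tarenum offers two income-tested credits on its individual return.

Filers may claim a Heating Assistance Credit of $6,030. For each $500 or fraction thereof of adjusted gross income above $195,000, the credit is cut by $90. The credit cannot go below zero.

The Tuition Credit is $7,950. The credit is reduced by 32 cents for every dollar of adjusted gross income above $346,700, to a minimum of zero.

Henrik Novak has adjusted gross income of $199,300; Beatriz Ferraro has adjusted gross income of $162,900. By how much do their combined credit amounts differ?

Henrik ($199,300): Heating Assistance Credit: income exceeds $195,000 by $4,300, which is 9 full-or-partial $500 increments; reduction = 9 × $90 = $810, leaving $5,220. Tuition Credit: $199,300 is at or below the $346,700 threshold, so the full $7,950 applies. total $5,220 + $7,950 = $13,170
Beatriz ($162,900): Heating Assistance Credit: $162,900 is at or below the $195,000 threshold, so the full $6,030 applies. Tuition Credit: $162,900 is at or below the $346,700 threshold, so the full $7,950 applies. total $6,030 + $7,950 = $13,980
Difference: |$13,170 − $13,980| = $810.

$810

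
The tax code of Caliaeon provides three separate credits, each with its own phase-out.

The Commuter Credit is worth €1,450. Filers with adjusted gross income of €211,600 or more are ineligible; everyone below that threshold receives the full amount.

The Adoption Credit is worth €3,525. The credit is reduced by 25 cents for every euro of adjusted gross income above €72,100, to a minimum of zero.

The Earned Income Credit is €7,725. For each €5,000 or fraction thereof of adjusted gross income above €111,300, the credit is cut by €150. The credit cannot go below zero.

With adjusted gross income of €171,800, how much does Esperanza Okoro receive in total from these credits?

Commuter Credit: €171,800 is below the €211,600 cutoff, so the full €1,450 applies.
Adoption Credit: 25% of the €99,700 excess over €72,100 is €24,925 ≥ base, so the credit is €0.
Earned Income Credit: income exceeds €111,300 by €60,500, which is 13 full-or-partial €5,000 increments; reduction = 13 × €150 = €1,950, leaving €5,775.
Total: €1,450 + €0 + €5,775 = €7,225.

€7,225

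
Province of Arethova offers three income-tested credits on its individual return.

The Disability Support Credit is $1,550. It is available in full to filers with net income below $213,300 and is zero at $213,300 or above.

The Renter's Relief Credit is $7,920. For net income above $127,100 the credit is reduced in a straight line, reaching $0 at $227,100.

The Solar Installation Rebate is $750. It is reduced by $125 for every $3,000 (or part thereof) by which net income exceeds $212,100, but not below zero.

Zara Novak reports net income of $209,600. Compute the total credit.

$3,686

Disability Support Credit: $209,600 is below the $213,300 cutoff, so the full $1,550 applies.
Renter's Relief Credit: $209,600 is $82,500 into a $100,000 phase-out range, leaving 17,500/100,000 of the credit: $7,920 × 17,500/100,000 = $1,386.
Solar Installation Rebate: $209,600 is at or below the $212,100 threshold, so the full $750 applies.
Total: $1,550 + $1,386 + $750 = $3,686.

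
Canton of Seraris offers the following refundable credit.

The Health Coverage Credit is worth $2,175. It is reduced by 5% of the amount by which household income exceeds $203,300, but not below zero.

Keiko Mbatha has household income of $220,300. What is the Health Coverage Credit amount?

Health Coverage Credit: 5% of the $17,000 excess over $203,300 is $850; credit = $2,175 − $850 = $1,325.

$1,325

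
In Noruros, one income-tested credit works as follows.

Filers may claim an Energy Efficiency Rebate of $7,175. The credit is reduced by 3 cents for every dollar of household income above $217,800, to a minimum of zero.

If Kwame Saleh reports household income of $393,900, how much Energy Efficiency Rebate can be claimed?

Energy Efficiency Rebate: 3% of the $176,100 excess over $217,800 is $5,283; credit = $7,175 − $5,283 = $1,892.

$1,892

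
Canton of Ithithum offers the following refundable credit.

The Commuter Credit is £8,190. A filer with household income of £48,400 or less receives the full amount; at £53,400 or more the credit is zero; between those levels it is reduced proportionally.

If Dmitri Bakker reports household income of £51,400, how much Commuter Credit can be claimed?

£3,276

Commuter Credit: £51,400 is £3,000 into a £5,000 phase-out range, leaving 2,000/5,000 of the credit: £8,190 × 2,000/5,000 = £3,276.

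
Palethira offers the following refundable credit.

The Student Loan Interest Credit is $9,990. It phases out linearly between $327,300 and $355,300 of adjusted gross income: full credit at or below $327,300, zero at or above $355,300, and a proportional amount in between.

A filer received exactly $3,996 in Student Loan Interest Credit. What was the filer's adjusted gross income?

$3,996 is 3,996/9,990 of the full $9,990, so 5,994/9,990 of the $28,000 range has been used: income = $327,300 + $28,000 × 5,994/9,990 = $344,100.

$344,100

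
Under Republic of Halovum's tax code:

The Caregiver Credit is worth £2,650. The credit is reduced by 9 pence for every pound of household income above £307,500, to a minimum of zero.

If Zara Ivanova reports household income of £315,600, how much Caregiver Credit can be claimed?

Caregiver Credit: 9% of the £8,100 excess over £307,500 is £729; credit = £2,650 − £729 = £1,921.

£1,921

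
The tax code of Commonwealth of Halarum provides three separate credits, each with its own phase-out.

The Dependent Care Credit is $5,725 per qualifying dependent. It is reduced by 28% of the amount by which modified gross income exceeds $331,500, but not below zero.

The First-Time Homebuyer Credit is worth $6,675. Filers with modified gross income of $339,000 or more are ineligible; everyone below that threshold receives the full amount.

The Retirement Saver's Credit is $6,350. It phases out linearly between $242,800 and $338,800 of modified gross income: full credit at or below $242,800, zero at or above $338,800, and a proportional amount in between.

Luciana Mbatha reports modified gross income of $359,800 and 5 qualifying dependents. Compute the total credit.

$20,701

Dependent Care Credit: base = 5 × $5,725 = $28,625. 28% of the $28,300 excess over $331,500 is $7,924; credit = $28,625 − $7,924 = $20,701.
First-Time Homebuyer Credit: $359,800 meets or exceeds the $339,000 cutoff, so the credit is $0.
Retirement Saver's Credit: $359,800 is at or above $338,800, so the credit is $0.
Total: $20,701 + $0 + $0 = $20,701.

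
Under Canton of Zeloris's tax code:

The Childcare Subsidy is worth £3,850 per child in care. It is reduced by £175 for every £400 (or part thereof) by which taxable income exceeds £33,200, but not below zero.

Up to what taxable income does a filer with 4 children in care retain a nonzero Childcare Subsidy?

Full credit = 4 × £3,850 = £15,400.
After 87 increments the reduction is 87 × £175 = £15,225, leaving £175; one more increment wipes it out. Increment 87 ends at excess 87 × £400 = £34,800, so the highest qualifying income is £33,200 + £34,800 = £68,000.

£68,000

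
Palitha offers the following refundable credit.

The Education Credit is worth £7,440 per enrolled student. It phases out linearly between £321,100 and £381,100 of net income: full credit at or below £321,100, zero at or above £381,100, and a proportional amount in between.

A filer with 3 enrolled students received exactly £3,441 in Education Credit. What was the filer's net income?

£371,850

Full credit = 3 × £7,440 = £22,320.
£3,441 is 3,441/22,320 of the full £22,320, so 18,879/22,320 of the £60,000 range has been used: income = £321,100 + £60,000 × 18,879/22,320 = £371,850.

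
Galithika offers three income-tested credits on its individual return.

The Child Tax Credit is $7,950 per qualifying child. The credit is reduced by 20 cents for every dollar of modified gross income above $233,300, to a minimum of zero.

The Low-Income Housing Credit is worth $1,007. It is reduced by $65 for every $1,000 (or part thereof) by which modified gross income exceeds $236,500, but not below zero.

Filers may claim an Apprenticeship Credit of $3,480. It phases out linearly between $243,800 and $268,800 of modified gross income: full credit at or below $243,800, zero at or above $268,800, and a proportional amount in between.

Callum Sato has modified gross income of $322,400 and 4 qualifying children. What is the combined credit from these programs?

$13,980

Child Tax Credit: base = 4 × $7,950 = $31,800. 20% of the $89,100 excess over $233,300 is $17,820; credit = $31,800 − $17,820 = $13,980.
Low-Income Housing Credit: income exceeds $236,500 by $85,900 → 86 increments × $65 = $5,590 ≥ base, so the credit is $0.
Apprenticeship Credit: $322,400 is at or above $268,800, so the credit is $0.
Total: $13,980 + $0 + $0 = $13,980.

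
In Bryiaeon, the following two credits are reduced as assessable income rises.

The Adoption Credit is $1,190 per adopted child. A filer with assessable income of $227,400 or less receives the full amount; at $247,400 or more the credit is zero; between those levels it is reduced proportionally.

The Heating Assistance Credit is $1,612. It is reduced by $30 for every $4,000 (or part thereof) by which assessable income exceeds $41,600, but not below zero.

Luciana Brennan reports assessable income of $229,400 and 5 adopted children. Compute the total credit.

Adoption Credit: base = 5 × $1,190 = $5,950. $229,400 is $2,000 into a $20,000 phase-out range, leaving 18,000/20,000 of the credit: $5,950 × 18,000/20,000 = $5,355.
Heating Assistance Credit: income exceeds $41,600 by $187,800, which is 47 full-or-partial $4,000 increments; reduction = 47 × $30 = $1,410, leaving $202.
Total: $5,355 + $202 = $5,557.

$5,557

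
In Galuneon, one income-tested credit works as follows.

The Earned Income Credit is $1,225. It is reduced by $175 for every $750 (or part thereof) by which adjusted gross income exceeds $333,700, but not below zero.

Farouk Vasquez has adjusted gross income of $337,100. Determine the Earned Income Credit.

Earned Income Credit: income exceeds $333,700 by $3,400, which is 5 full-or-partial $750 increments; reduction = 5 × $175 = $875, leaving $350.

$350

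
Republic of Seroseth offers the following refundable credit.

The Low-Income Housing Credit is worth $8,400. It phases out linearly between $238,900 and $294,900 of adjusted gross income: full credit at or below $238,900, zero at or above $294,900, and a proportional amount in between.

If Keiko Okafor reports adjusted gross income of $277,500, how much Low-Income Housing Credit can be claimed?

Low-Income Housing Credit: $277,500 is $38,600 into a $56,000 phase-out range, leaving 17,400/56,000 of the credit: $8,400 × 17,400/56,000 = $2,610.

$2,610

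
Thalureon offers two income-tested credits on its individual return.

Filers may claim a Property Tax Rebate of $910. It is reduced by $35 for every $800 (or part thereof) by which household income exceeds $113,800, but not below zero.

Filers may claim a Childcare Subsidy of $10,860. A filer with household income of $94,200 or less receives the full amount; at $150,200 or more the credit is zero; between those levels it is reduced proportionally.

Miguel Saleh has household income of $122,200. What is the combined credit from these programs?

$5,955

Property Tax Rebate: income exceeds $113,800 by $8,400, which is 11 full-or-partial $800 increments; reduction = 11 × $35 = $385, leaving $525.
Childcare Subsidy: $122,200 is $28,000 into a $56,000 phase-out range, leaving 28,000/56,000 of the credit: $10,860 × 28,000/56,000 = $5,430.
Total: $525 + $5,430 = $5,955.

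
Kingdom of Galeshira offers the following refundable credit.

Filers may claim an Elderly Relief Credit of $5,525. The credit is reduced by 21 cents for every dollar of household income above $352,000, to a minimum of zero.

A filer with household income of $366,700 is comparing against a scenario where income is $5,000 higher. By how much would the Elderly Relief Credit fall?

At $366,700 — 21% of the $14,700 excess over $352,000 is $3,087; credit = $5,525 − $3,087 = $2,438.
At $371,700 — 21% of the $19,700 excess over $352,000 is $4,137; credit = $5,525 − $4,137 = $1,388.
Lost: $2,438 − $1,388 = $1,050.

$1,050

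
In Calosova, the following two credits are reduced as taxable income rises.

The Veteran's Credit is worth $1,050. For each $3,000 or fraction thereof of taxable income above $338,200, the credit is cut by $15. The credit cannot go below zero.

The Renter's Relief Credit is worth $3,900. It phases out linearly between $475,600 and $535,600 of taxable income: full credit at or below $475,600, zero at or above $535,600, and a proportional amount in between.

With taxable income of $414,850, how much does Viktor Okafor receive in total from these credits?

Veteran's Credit: income exceeds $338,200 by $76,650, which is 26 full-or-partial $3,000 increments; reduction = 26 × $15 = $390, leaving $660.
Renter's Relief Credit: $414,850 is at or below the $475,600 threshold, so the full $3,900 applies.
Total: $660 + $3,900 = $4,560.

$4,560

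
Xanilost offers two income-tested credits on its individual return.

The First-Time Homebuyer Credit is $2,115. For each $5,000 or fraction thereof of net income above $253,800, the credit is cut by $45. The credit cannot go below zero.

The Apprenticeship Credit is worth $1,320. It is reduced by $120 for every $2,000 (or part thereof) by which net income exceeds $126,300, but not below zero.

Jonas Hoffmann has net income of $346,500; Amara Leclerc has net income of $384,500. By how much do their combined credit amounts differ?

Jonas ($346,500): First-Time Homebuyer Credit: income exceeds $253,800 by $92,700, which is 19 full-or-partial $5,000 increments; reduction = 19 × $45 = $855, leaving $1,260. Apprenticeship Credit: income exceeds $126,300 by $220,200 → 111 increments × $120 = $13,320 ≥ base, so the credit is $0. total $1,260 + $0 = $1,260
Amara ($384,500): First-Time Homebuyer Credit: income exceeds $253,800 by $130,700, which is 27 full-or-partial $5,000 increments; reduction = 27 × $45 = $1,215, leaving $900. Apprenticeship Credit: income exceeds $126,300 by $258,200 → 130 increments × $120 = $15,600 ≥ base, so the credit is $0. total $900 + $0 = $900
Difference: |$1,260 − $900| = $360.

$360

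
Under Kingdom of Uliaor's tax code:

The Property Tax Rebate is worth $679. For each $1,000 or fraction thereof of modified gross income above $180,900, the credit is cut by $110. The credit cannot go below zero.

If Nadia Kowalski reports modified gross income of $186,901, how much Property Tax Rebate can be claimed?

Property Tax Rebate: income exceeds $180,900 by $6,001 → 7 increments × $110 = $770 ≥ base, so the credit is $0.

$0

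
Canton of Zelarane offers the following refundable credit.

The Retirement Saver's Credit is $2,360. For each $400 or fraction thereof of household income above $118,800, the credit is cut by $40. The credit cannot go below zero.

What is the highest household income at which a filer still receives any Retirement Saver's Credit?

$142,000

After 58 increments the reduction is 58 × $40 = $2,320, leaving $40; one more increment wipes it out. Increment 58 ends at excess 58 × $400 = $23,200, so the highest qualifying income is $118,800 + $23,200 = $142,000.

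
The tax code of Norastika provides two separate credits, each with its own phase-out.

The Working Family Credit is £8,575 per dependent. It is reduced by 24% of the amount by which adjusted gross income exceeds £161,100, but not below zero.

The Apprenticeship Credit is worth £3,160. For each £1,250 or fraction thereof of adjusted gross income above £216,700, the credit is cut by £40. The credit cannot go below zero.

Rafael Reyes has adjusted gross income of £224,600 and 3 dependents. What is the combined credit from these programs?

£13,365

Working Family Credit: base = 3 × £8,575 = £25,725. 24% of the £63,500 excess over £161,100 is £15,240; credit = £25,725 − £15,240 = £10,485.
Apprenticeship Credit: income exceeds £216,700 by £7,900, which is 7 full-or-partial £1,250 increments; reduction = 7 × £40 = £280, leaving £2,880.
Total: £10,485 + £2,880 = £13,365.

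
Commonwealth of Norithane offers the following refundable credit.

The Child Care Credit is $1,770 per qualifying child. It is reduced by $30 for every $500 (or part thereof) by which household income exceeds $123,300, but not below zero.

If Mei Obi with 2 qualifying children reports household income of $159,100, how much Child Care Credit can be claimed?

Child Care Credit: base = 2 × $1,770 = $3,540. income exceeds $123,300 by $35,800, which is 72 full-or-partial $500 increments; reduction = 72 × $30 = $2,160, leaving $1,380.

$1,380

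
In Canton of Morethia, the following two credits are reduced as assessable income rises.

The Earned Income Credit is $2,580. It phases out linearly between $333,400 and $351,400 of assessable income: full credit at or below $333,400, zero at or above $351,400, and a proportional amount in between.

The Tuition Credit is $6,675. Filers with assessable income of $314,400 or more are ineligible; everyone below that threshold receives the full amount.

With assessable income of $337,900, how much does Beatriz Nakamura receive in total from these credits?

Earned Income Credit: $337,900 is $4,500 into a $18,000 phase-out range, leaving 13,500/18,000 of the credit: $2,580 × 13,500/18,000 = $1,935.
Tuition Credit: $337,900 meets or exceeds the $314,400 cutoff, so the credit is $0.
Total: $1,935 + $0 = $1,935.

$1,935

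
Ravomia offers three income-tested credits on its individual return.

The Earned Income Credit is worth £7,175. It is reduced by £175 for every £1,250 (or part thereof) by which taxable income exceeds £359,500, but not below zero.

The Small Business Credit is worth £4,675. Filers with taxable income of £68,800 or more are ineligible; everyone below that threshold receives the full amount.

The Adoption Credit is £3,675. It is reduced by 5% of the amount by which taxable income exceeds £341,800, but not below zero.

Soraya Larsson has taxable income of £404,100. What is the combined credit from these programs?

£1,435

Earned Income Credit: income exceeds £359,500 by £44,600, which is 36 full-or-partial £1,250 increments; reduction = 36 × £175 = £6,300, leaving £875.
Small Business Credit: £404,100 meets or exceeds the £68,800 cutoff, so the credit is £0.
Adoption Credit: 5% of the £62,300 excess over £341,800 is £3,115; credit = £3,675 − £3,115 = £560.
Total: £875 + £0 + £560 = £1,435.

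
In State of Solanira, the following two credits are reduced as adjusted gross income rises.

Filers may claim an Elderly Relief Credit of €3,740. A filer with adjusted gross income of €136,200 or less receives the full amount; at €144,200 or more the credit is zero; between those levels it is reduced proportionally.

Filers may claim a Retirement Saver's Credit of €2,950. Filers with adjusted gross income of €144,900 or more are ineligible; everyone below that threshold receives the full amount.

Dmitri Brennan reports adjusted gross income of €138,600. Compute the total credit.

Elderly Relief Credit: €138,600 is €2,400 into a €8,000 phase-out range, leaving 5,600/8,000 of the credit: €3,740 × 5,600/8,000 = €2,618.
Retirement Saver's Credit: €138,600 is below the €144,900 cutoff, so the full €2,950 applies.
Total: €2,618 + €2,950 = €5,568.

€5,568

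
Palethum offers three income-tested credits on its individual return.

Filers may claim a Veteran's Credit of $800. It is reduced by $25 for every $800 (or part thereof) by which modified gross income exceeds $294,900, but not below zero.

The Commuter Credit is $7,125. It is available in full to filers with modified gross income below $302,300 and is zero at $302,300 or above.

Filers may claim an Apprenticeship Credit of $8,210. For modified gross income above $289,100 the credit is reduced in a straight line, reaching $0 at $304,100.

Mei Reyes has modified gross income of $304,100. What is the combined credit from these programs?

Veteran's Credit: income exceeds $294,900 by $9,200, which is 12 full-or-partial $800 increments; reduction = 12 × $25 = $300, leaving $500.
Commuter Credit: $304,100 meets or exceeds the $302,300 cutoff, so the credit is $0.
Apprenticeship Credit: $304,100 is at or above $304,100, so the credit is $0.
Total: $500 + $0 + $0 = $500.

$500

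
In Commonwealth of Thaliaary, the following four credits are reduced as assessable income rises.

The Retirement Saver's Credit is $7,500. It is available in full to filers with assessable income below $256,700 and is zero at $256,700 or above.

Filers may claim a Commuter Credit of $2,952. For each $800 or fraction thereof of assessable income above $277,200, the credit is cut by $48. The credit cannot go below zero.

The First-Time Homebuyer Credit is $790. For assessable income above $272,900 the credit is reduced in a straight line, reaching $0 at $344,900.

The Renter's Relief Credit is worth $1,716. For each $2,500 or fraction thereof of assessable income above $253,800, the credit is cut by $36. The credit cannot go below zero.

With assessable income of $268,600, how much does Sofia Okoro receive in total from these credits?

Retirement Saver's Credit: $268,600 meets or exceeds the $256,700 cutoff, so the credit is $0.
Commuter Credit: $268,600 is at or below the $277,200 threshold, so the full $2,952 applies.
First-Time Homebuyer Credit: $268,600 is at or below the $272,900 threshold, so the full $790 applies.
Renter's Relief Credit: income exceeds $253,800 by $14,800, which is 6 full-or-partial $2,500 increments; reduction = 6 × $36 = $216, leaving $1,500.
Total: $0 + $2,952 + $790 + $1,500 = $5,242.

$5,242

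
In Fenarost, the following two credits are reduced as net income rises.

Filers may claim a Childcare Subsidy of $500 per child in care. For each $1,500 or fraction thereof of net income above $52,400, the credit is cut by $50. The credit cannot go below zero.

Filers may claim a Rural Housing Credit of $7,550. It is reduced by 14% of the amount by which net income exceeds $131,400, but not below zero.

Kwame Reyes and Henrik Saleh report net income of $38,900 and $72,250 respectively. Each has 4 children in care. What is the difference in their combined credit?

Kwame ($38,900): Childcare Subsidy: base = 4 × $500 = $2,000. $38,900 is at or below the $52,400 threshold, so the full $2,000 applies. Rural Housing Credit: $38,900 is at or below the $131,400 threshold, so the full $7,550 applies. total $2,000 + $7,550 = $9,550
Henrik ($72,250): Childcare Subsidy: base = 4 × $500 = $2,000. income exceeds $52,400 by $19,850, which is 14 full-or-partial $1,500 increments; reduction = 14 × $50 = $700, leaving $1,300. Rural Housing Credit: $72,250 is at or below the $131,400 threshold, so the full $7,550 applies. total $1,300 + $7,550 = $8,850
Difference: |$9,550 − $8,850| = $700.

$700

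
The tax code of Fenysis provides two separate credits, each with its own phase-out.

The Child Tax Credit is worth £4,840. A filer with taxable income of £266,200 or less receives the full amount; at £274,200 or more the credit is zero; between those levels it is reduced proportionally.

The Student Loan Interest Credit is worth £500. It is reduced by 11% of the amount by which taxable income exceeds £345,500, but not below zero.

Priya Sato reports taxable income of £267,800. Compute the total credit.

£4,372

Child Tax Credit: £267,800 is £1,600 into a £8,000 phase-out range, leaving 6,400/8,000 of the credit: £4,840 × 6,400/8,000 = £3,872.
Student Loan Interest Credit: £267,800 is at or below the £345,500 threshold, so the full £500 applies.
Total: £3,872 + £500 = £4,372.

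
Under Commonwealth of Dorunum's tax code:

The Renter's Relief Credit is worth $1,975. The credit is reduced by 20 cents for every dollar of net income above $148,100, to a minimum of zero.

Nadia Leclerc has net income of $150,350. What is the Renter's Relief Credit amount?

$1,525

Renter's Relief Credit: 20% of the $2,250 excess over $148,100 is $450; credit = $1,975 − $450 = $1,525.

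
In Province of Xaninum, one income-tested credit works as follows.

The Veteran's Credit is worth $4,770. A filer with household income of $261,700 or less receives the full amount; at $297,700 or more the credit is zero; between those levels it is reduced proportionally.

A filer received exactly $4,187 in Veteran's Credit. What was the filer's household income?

$266,100

$4,187 is 4,187/4,770 of the full $4,770, so 583/4,770 of the $36,000 range has been used: income = $261,700 + $36,000 × 583/4,770 = $266,100.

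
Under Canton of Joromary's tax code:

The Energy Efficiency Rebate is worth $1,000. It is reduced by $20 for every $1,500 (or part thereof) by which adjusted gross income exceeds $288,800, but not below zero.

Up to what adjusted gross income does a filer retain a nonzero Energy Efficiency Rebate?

After 49 increments the reduction is 49 × $20 = $980, leaving $20; one more increment wipes it out. Increment 49 ends at excess 49 × $1,500 = $73,500, so the highest qualifying income is $288,800 + $73,500 = $362,300.

$362,300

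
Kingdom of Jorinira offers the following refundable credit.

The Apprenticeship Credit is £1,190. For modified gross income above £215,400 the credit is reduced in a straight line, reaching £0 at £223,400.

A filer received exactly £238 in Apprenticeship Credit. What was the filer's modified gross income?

£221,800

£238 is 238/1,190 of the full £1,190, so 952/1,190 of the £8,000 range has been used: income = £215,400 + £8,000 × 952/1,190 = £221,800.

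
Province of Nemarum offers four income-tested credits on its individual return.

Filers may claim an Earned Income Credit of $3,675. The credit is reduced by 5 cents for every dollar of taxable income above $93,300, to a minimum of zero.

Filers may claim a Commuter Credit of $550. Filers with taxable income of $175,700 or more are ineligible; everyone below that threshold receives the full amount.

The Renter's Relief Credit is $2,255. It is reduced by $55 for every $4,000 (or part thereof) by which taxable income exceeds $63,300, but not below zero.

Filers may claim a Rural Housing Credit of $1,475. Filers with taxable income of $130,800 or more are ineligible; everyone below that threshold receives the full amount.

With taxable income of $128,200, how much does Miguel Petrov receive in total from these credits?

Earned Income Credit: 5% of the $34,900 excess over $93,300 is $1,745; credit = $3,675 − $1,745 = $1,930.
Commuter Credit: $128,200 is below the $175,700 cutoff, so the full $550 applies.
Renter's Relief Credit: income exceeds $63,300 by $64,900, which is 17 full-or-partial $4,000 increments; reduction = 17 × $55 = $935, leaving $1,320.
Rural Housing Credit: $128,200 is below the $130,800 cutoff, so the full $1,475 applies.
Total: $1,930 + $550 + $1,320 + $1,475 = $5,275.

$5,275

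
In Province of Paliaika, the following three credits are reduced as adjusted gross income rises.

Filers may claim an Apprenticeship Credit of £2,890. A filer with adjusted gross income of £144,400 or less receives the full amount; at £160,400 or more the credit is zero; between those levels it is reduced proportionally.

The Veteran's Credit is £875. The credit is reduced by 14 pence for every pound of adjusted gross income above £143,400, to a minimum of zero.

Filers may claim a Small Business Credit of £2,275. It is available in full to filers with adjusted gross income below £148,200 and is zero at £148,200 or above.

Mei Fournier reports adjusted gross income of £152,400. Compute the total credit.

£1,445

Apprenticeship Credit: £152,400 is £8,000 into a £16,000 phase-out range, leaving 8,000/16,000 of the credit: £2,890 × 8,000/16,000 = £1,445.
Veteran's Credit: 14% of the £9,000 excess over £143,400 is £1,260 ≥ base, so the credit is £0.
Small Business Credit: £152,400 meets or exceeds the £148,200 cutoff, so the credit is £0.
Total: £1,445 + £0 + £0 = £1,445.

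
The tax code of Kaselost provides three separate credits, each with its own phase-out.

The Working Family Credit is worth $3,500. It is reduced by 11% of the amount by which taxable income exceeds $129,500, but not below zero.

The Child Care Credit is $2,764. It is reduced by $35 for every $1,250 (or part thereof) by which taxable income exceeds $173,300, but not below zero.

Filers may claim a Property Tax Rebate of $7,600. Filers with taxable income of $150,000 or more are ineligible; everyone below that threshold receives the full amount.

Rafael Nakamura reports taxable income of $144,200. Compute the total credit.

Working Family Credit: 11% of the $14,700 excess over $129,500 is $1,617; credit = $3,500 − $1,617 = $1,883.
Child Care Credit: $144,200 is at or below the $173,300 threshold, so the full $2,764 applies.
Property Tax Rebate: $144,200 is below the $150,000 cutoff, so the full $7,600 applies.
Total: $1,883 + $2,764 + $7,600 = $12,247.

$12,247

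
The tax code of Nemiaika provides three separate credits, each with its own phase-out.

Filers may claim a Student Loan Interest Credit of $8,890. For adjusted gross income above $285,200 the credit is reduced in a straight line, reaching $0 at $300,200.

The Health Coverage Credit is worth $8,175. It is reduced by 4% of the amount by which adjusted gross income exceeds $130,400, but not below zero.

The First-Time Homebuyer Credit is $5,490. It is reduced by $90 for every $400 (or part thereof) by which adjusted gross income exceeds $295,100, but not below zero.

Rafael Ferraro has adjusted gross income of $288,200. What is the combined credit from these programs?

Student Loan Interest Credit: $288,200 is $3,000 into a $15,000 phase-out range, leaving 12,000/15,000 of the credit: $8,890 × 12,000/15,000 = $7,112.
Health Coverage Credit: 4% of the $157,800 excess over $130,400 is $6,312; credit = $8,175 − $6,312 = $1,863.
First-Time Homebuyer Credit: $288,200 is at or below the $295,100 threshold, so the full $5,490 applies.
Total: $7,112 + $1,863 + $5,490 = $14,465.

$14,465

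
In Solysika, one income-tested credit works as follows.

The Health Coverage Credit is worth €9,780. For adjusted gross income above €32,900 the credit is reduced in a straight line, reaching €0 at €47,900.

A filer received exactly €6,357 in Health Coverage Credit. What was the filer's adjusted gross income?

€38,150

€6,357 is 6,357/9,780 of the full €9,780, so 3,423/9,780 of the €15,000 range has been used: income = €32,900 + €15,000 × 3,423/9,780 = €38,150.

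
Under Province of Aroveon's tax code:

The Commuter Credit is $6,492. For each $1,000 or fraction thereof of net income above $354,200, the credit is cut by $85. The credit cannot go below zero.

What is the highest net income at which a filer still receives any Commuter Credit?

$430,200

After 76 increments the reduction is 76 × $85 = $6,460, leaving $32; one more increment wipes it out. Increment 76 ends at excess 76 × $1,000 = $76,000, so the highest qualifying income is $354,200 + $76,000 = $430,200.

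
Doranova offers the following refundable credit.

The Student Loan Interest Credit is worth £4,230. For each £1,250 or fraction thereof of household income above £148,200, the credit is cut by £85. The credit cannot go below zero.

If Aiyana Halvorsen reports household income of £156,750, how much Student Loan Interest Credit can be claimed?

Student Loan Interest Credit: income exceeds £148,200 by £8,550, which is 7 full-or-partial £1,250 increments; reduction = 7 × £85 = £595, leaving £3,635.

£3,635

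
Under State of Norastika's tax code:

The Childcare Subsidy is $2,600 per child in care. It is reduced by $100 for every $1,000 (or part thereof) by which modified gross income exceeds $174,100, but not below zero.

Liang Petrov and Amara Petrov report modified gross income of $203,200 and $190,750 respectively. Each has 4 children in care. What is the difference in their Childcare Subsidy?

Liang ($203,200): Childcare Subsidy: base = 4 × $2,600 = $10,400. income exceeds $174,100 by $29,100, which is 30 full-or-partial $1,000 increments; reduction = 30 × $100 = $3,000, leaving $7,400.
Amara ($190,750): Childcare Subsidy: base = 4 × $2,600 = $10,400. income exceeds $174,100 by $16,650, which is 17 full-or-partial $1,000 increments; reduction = 17 × $100 = $1,700, leaving $8,700.
Difference: |$7,400 − $8,700| = $1,300.

$1,300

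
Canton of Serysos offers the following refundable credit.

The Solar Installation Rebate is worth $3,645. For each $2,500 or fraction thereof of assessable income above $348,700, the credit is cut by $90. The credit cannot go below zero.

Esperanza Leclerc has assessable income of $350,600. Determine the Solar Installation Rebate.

Solar Installation Rebate: income exceeds $348,700 by $1,900, which is 1 full-or-partial $2,500 increment; reduction = 1 × $90 = $90, leaving $3,555.

$3,555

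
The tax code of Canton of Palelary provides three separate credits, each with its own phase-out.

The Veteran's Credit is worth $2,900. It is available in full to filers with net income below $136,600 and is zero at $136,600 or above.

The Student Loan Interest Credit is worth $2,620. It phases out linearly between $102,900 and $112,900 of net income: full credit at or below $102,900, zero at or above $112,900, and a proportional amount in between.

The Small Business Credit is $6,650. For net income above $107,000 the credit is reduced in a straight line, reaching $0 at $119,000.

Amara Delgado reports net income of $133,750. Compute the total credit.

$2,900

Veteran's Credit: $133,750 is below the $136,600 cutoff, so the full $2,900 applies.
Student Loan Interest Credit: $133,750 is at or above $112,900, so the credit is $0.
Small Business Credit: $133,750 is at or above $119,000, so the credit is $0.
Total: $2,900 + $0 + $0 = $2,900.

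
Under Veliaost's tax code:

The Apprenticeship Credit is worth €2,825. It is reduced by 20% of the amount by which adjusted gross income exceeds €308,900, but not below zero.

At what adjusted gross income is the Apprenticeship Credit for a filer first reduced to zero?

The credit falls by 20% of each euro above €308,900, so it reaches zero when the excess is €2,825 / 20% = €14,125: income = €308,900 + €14,125 = €323,025.

€323,025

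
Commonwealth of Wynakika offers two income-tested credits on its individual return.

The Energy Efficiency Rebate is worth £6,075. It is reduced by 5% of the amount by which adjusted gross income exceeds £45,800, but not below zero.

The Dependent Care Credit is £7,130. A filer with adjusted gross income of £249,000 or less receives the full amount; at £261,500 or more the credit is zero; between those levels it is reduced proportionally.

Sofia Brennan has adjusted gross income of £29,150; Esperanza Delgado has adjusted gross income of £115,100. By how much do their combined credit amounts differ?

Sofia (£29,150): Energy Efficiency Rebate: £29,150 is at or below the £45,800 threshold, so the full £6,075 applies. Dependent Care Credit: £29,150 is at or below the £249,000 threshold, so the full £7,130 applies. total £6,075 + £7,130 = £13,205
Esperanza (£115,100): Energy Efficiency Rebate: 5% of the £69,300 excess over £45,800 is £3,465; credit = £6,075 − £3,465 = £2,610. Dependent Care Credit: £115,100 is at or below the £249,000 threshold, so the full £7,130 applies. total £2,610 + £7,130 = £9,740
Difference: |£13,205 − £9,740| = £3,465.

£3,465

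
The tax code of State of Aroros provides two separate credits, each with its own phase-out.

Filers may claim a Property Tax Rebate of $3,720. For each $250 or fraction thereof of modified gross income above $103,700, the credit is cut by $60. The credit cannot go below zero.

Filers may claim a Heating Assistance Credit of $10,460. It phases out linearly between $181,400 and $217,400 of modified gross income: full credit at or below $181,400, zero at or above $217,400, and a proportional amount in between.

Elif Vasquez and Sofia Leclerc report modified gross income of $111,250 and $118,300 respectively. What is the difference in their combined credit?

Elif ($111,250): Property Tax Rebate: income exceeds $103,700 by $7,550, which is 31 full-or-partial $250 increments; reduction = 31 × $60 = $1,860, leaving $1,860. Heating Assistance Credit: $111,250 is at or below the $181,400 threshold, so the full $10,460 applies. total $1,860 + $10,460 = $12,320
Sofia ($118,300): Property Tax Rebate: income exceeds $103,700 by $14,600, which is 59 full-or-partial $250 increments; reduction = 59 × $60 = $3,540, leaving $180. Heating Assistance Credit: $118,300 is at or below the $181,400 threshold, so the full $10,460 applies. total $180 + $10,460 = $10,640
Difference: |$12,320 − $10,640| = $1,680.

$1,680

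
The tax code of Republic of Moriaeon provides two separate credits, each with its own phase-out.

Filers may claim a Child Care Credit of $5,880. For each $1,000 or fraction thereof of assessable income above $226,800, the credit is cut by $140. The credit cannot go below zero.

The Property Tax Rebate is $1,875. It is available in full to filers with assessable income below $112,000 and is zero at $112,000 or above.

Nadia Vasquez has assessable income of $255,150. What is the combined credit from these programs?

Child Care Credit: income exceeds $226,800 by $28,350, which is 29 full-or-partial $1,000 increments; reduction = 29 × $140 = $4,060, leaving $1,820.
Property Tax Rebate: $255,150 meets or exceeds the $112,000 cutoff, so the credit is $0.
Total: $1,820 + $0 = $1,820.

$1,820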